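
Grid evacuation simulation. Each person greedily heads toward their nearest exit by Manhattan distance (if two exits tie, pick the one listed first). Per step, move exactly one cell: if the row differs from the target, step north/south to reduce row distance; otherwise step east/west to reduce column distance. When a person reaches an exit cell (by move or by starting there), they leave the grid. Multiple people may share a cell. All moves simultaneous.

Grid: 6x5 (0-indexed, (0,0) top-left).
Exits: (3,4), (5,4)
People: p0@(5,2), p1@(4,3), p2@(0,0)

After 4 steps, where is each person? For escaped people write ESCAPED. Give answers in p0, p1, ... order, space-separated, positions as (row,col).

Step 1: p0:(5,2)->(5,3) | p1:(4,3)->(3,3) | p2:(0,0)->(1,0)
Step 2: p0:(5,3)->(5,4)->EXIT | p1:(3,3)->(3,4)->EXIT | p2:(1,0)->(2,0)
Step 3: p0:escaped | p1:escaped | p2:(2,0)->(3,0)
Step 4: p0:escaped | p1:escaped | p2:(3,0)->(3,1)

ESCAPED ESCAPED (3,1)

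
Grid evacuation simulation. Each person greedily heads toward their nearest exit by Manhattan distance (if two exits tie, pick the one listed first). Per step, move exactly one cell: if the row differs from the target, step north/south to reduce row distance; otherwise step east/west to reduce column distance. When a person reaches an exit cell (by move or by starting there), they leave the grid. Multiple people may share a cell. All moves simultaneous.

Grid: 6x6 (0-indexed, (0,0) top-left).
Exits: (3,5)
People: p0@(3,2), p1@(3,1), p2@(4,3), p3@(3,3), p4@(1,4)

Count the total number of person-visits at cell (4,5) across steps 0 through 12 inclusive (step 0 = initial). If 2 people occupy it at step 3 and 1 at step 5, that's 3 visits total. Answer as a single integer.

Step 0: p0@(3,2) p1@(3,1) p2@(4,3) p3@(3,3) p4@(1,4) -> at (4,5): 0 [-], cum=0
Step 1: p0@(3,3) p1@(3,2) p2@(3,3) p3@(3,4) p4@(2,4) -> at (4,5): 0 [-], cum=0
Step 2: p0@(3,4) p1@(3,3) p2@(3,4) p3@ESC p4@(3,4) -> at (4,5): 0 [-], cum=0
Step 3: p0@ESC p1@(3,4) p2@ESC p3@ESC p4@ESC -> at (4,5): 0 [-], cum=0
Step 4: p0@ESC p1@ESC p2@ESC p3@ESC p4@ESC -> at (4,5): 0 [-], cum=0
Total visits = 0

Answer: 0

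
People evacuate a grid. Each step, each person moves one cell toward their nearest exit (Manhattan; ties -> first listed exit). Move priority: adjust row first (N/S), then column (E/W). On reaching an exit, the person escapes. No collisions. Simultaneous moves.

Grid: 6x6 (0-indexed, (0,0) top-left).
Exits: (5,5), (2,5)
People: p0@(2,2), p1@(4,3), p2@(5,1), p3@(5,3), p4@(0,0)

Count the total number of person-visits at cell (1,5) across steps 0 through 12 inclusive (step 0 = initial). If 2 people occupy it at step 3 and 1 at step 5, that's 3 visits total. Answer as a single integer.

Step 0: p0@(2,2) p1@(4,3) p2@(5,1) p3@(5,3) p4@(0,0) -> at (1,5): 0 [-], cum=0
Step 1: p0@(2,3) p1@(5,3) p2@(5,2) p3@(5,4) p4@(1,0) -> at (1,5): 0 [-], cum=0
Step 2: p0@(2,4) p1@(5,4) p2@(5,3) p3@ESC p4@(2,0) -> at (1,5): 0 [-], cum=0
Step 3: p0@ESC p1@ESC p2@(5,4) p3@ESC p4@(2,1) -> at (1,5): 0 [-], cum=0
Step 4: p0@ESC p1@ESC p2@ESC p3@ESC p4@(2,2) -> at (1,5): 0 [-], cum=0
Step 5: p0@ESC p1@ESC p2@ESC p3@ESC p4@(2,3) -> at (1,5): 0 [-], cum=0
Step 6: p0@ESC p1@ESC p2@ESC p3@ESC p4@(2,4) -> at (1,5): 0 [-], cum=0
Step 7: p0@ESC p1@ESC p2@ESC p3@ESC p4@ESC -> at (1,5): 0 [-], cum=0
Total visits = 0

Answer: 0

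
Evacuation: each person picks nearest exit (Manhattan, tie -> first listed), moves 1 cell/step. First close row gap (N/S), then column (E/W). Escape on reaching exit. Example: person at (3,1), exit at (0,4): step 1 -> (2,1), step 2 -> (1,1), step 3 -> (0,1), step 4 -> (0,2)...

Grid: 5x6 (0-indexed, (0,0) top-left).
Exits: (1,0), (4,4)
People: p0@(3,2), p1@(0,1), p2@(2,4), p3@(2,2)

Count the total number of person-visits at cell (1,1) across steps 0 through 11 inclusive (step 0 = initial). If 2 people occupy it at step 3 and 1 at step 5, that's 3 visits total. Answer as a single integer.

Step 0: p0@(3,2) p1@(0,1) p2@(2,4) p3@(2,2) -> at (1,1): 0 [-], cum=0
Step 1: p0@(4,2) p1@(1,1) p2@(3,4) p3@(1,2) -> at (1,1): 1 [p1], cum=1
Step 2: p0@(4,3) p1@ESC p2@ESC p3@(1,1) -> at (1,1): 1 [p3], cum=2
Step 3: p0@ESC p1@ESC p2@ESC p3@ESC -> at (1,1): 0 [-], cum=2
Total visits = 2

Answer: 2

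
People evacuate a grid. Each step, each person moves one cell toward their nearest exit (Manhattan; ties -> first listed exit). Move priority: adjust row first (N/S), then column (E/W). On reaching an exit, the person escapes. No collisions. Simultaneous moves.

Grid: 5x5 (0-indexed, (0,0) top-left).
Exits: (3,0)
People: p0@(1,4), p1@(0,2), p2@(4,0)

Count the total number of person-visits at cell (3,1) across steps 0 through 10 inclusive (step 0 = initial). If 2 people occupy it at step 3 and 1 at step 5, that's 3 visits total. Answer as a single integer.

Step 0: p0@(1,4) p1@(0,2) p2@(4,0) -> at (3,1): 0 [-], cum=0
Step 1: p0@(2,4) p1@(1,2) p2@ESC -> at (3,1): 0 [-], cum=0
Step 2: p0@(3,4) p1@(2,2) p2@ESC -> at (3,1): 0 [-], cum=0
Step 3: p0@(3,3) p1@(3,2) p2@ESC -> at (3,1): 0 [-], cum=0
Step 4: p0@(3,2) p1@(3,1) p2@ESC -> at (3,1): 1 [p1], cum=1
Step 5: p0@(3,1) p1@ESC p2@ESC -> at (3,1): 1 [p0], cum=2
Step 6: p0@ESC p1@ESC p2@ESC -> at (3,1): 0 [-], cum=2
Total visits = 2

Answer: 2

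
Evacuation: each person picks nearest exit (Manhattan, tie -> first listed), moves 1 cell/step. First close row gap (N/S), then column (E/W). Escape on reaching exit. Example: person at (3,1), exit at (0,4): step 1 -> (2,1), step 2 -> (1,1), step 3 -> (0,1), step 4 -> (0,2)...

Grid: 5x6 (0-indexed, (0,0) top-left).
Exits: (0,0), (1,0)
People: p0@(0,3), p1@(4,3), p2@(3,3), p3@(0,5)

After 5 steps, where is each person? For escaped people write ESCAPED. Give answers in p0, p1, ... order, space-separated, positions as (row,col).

Step 1: p0:(0,3)->(0,2) | p1:(4,3)->(3,3) | p2:(3,3)->(2,3) | p3:(0,5)->(0,4)
Step 2: p0:(0,2)->(0,1) | p1:(3,3)->(2,3) | p2:(2,3)->(1,3) | p3:(0,4)->(0,3)
Step 3: p0:(0,1)->(0,0)->EXIT | p1:(2,3)->(1,3) | p2:(1,3)->(1,2) | p3:(0,3)->(0,2)
Step 4: p0:escaped | p1:(1,3)->(1,2) | p2:(1,2)->(1,1) | p3:(0,2)->(0,1)
Step 5: p0:escaped | p1:(1,2)->(1,1) | p2:(1,1)->(1,0)->EXIT | p3:(0,1)->(0,0)->EXIT

ESCAPED (1,1) ESCAPED ESCAPED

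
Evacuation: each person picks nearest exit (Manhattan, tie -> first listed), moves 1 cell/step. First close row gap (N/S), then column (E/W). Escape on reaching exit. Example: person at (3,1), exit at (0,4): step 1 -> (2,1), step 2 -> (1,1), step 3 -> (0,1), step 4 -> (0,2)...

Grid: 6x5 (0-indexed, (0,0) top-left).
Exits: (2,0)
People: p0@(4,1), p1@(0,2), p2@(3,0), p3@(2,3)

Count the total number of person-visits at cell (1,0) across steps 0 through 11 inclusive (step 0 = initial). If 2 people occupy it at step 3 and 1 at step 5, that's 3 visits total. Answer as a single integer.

Answer: 0

Derivation:
Step 0: p0@(4,1) p1@(0,2) p2@(3,0) p3@(2,3) -> at (1,0): 0 [-], cum=0
Step 1: p0@(3,1) p1@(1,2) p2@ESC p3@(2,2) -> at (1,0): 0 [-], cum=0
Step 2: p0@(2,1) p1@(2,2) p2@ESC p3@(2,1) -> at (1,0): 0 [-], cum=0
Step 3: p0@ESC p1@(2,1) p2@ESC p3@ESC -> at (1,0): 0 [-], cum=0
Step 4: p0@ESC p1@ESC p2@ESC p3@ESC -> at (1,0): 0 [-], cum=0
Total visits = 0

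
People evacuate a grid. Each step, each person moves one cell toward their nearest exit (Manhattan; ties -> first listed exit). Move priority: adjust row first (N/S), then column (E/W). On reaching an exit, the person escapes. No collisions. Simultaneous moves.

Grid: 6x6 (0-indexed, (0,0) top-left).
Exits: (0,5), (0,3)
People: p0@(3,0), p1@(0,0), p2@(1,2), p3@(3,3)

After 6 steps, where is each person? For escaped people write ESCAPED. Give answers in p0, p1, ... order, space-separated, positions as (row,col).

Step 1: p0:(3,0)->(2,0) | p1:(0,0)->(0,1) | p2:(1,2)->(0,2) | p3:(3,3)->(2,3)
Step 2: p0:(2,0)->(1,0) | p1:(0,1)->(0,2) | p2:(0,2)->(0,3)->EXIT | p3:(2,3)->(1,3)
Step 3: p0:(1,0)->(0,0) | p1:(0,2)->(0,3)->EXIT | p2:escaped | p3:(1,3)->(0,3)->EXIT
Step 4: p0:(0,0)->(0,1) | p1:escaped | p2:escaped | p3:escaped
Step 5: p0:(0,1)->(0,2) | p1:escaped | p2:escaped | p3:escaped
Step 6: p0:(0,2)->(0,3)->EXIT | p1:escaped | p2:escaped | p3:escaped

ESCAPED ESCAPED ESCAPED ESCAPED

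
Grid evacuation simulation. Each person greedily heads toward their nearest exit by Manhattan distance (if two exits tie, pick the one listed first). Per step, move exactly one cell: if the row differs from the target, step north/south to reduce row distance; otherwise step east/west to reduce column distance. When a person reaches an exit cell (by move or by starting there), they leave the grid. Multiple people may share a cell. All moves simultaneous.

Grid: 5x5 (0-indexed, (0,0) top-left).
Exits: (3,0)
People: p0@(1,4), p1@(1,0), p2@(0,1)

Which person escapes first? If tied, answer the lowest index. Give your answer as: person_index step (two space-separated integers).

Step 1: p0:(1,4)->(2,4) | p1:(1,0)->(2,0) | p2:(0,1)->(1,1)
Step 2: p0:(2,4)->(3,4) | p1:(2,0)->(3,0)->EXIT | p2:(1,1)->(2,1)
Step 3: p0:(3,4)->(3,3) | p1:escaped | p2:(2,1)->(3,1)
Step 4: p0:(3,3)->(3,2) | p1:escaped | p2:(3,1)->(3,0)->EXIT
Step 5: p0:(3,2)->(3,1) | p1:escaped | p2:escaped
Step 6: p0:(3,1)->(3,0)->EXIT | p1:escaped | p2:escaped
Exit steps: [6, 2, 4]
First to escape: p1 at step 2

Answer: 1 2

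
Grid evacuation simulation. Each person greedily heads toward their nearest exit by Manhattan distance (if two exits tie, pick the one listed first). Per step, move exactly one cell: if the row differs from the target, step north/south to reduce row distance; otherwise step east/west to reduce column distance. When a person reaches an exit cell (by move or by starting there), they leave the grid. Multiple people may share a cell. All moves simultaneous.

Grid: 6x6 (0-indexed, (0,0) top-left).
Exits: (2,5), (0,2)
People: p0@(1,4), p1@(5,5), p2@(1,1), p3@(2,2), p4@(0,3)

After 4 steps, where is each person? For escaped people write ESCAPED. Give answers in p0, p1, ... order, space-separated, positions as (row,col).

Step 1: p0:(1,4)->(2,4) | p1:(5,5)->(4,5) | p2:(1,1)->(0,1) | p3:(2,2)->(1,2) | p4:(0,3)->(0,2)->EXIT
Step 2: p0:(2,4)->(2,5)->EXIT | p1:(4,5)->(3,5) | p2:(0,1)->(0,2)->EXIT | p3:(1,2)->(0,2)->EXIT | p4:escaped
Step 3: p0:escaped | p1:(3,5)->(2,5)->EXIT | p2:escaped | p3:escaped | p4:escaped

ESCAPED ESCAPED ESCAPED ESCAPED ESCAPED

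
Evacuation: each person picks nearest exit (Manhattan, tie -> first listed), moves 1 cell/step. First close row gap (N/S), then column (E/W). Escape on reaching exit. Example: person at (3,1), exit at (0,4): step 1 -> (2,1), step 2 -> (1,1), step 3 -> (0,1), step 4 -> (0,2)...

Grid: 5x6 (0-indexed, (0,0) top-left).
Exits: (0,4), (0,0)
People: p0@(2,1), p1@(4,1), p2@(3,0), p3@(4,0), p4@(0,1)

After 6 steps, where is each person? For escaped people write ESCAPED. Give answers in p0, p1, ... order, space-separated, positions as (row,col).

Step 1: p0:(2,1)->(1,1) | p1:(4,1)->(3,1) | p2:(3,0)->(2,0) | p3:(4,0)->(3,0) | p4:(0,1)->(0,0)->EXIT
Step 2: p0:(1,1)->(0,1) | p1:(3,1)->(2,1) | p2:(2,0)->(1,0) | p3:(3,0)->(2,0) | p4:escaped
Step 3: p0:(0,1)->(0,0)->EXIT | p1:(2,1)->(1,1) | p2:(1,0)->(0,0)->EXIT | p3:(2,0)->(1,0) | p4:escaped
Step 4: p0:escaped | p1:(1,1)->(0,1) | p2:escaped | p3:(1,0)->(0,0)->EXIT | p4:escaped
Step 5: p0:escaped | p1:(0,1)->(0,0)->EXIT | p2:escaped | p3:escaped | p4:escaped

ESCAPED ESCAPED ESCAPED ESCAPED ESCAPED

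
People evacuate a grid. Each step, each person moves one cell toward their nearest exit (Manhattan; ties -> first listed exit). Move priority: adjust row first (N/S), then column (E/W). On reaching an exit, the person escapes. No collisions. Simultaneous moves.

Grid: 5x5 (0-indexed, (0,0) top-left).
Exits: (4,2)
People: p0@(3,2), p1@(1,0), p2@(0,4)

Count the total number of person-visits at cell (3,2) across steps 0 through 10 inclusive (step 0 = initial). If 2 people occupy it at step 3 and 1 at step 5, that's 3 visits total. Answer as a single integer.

Answer: 1

Derivation:
Step 0: p0@(3,2) p1@(1,0) p2@(0,4) -> at (3,2): 1 [p0], cum=1
Step 1: p0@ESC p1@(2,0) p2@(1,4) -> at (3,2): 0 [-], cum=1
Step 2: p0@ESC p1@(3,0) p2@(2,4) -> at (3,2): 0 [-], cum=1
Step 3: p0@ESC p1@(4,0) p2@(3,4) -> at (3,2): 0 [-], cum=1
Step 4: p0@ESC p1@(4,1) p2@(4,4) -> at (3,2): 0 [-], cum=1
Step 5: p0@ESC p1@ESC p2@(4,3) -> at (3,2): 0 [-], cum=1
Step 6: p0@ESC p1@ESC p2@ESC -> at (3,2): 0 [-], cum=1
Total visits = 1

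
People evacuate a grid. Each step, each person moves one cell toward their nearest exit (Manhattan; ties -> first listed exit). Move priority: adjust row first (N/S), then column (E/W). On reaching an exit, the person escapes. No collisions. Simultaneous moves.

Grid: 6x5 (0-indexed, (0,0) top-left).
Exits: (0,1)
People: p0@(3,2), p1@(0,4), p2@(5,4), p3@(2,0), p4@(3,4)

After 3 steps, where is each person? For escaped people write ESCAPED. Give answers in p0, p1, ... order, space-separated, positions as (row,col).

Step 1: p0:(3,2)->(2,2) | p1:(0,4)->(0,3) | p2:(5,4)->(4,4) | p3:(2,0)->(1,0) | p4:(3,4)->(2,4)
Step 2: p0:(2,2)->(1,2) | p1:(0,3)->(0,2) | p2:(4,4)->(3,4) | p3:(1,0)->(0,0) | p4:(2,4)->(1,4)
Step 3: p0:(1,2)->(0,2) | p1:(0,2)->(0,1)->EXIT | p2:(3,4)->(2,4) | p3:(0,0)->(0,1)->EXIT | p4:(1,4)->(0,4)

(0,2) ESCAPED (2,4) ESCAPED (0,4)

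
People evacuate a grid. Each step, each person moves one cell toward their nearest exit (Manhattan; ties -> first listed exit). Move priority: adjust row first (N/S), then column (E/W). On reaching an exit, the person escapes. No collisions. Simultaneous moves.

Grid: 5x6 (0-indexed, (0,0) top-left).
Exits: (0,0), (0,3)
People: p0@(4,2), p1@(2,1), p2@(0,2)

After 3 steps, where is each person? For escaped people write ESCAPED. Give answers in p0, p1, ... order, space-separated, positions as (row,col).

Step 1: p0:(4,2)->(3,2) | p1:(2,1)->(1,1) | p2:(0,2)->(0,3)->EXIT
Step 2: p0:(3,2)->(2,2) | p1:(1,1)->(0,1) | p2:escaped
Step 3: p0:(2,2)->(1,2) | p1:(0,1)->(0,0)->EXIT | p2:escaped

(1,2) ESCAPED ESCAPED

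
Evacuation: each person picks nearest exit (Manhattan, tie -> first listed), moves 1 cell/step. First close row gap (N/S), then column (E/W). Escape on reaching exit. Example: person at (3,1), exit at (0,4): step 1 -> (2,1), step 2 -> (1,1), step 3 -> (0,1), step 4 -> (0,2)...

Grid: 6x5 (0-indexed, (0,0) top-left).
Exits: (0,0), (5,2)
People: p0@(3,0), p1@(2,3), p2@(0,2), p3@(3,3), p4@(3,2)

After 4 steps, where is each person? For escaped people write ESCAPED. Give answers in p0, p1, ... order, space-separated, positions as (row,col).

Step 1: p0:(3,0)->(2,0) | p1:(2,3)->(3,3) | p2:(0,2)->(0,1) | p3:(3,3)->(4,3) | p4:(3,2)->(4,2)
Step 2: p0:(2,0)->(1,0) | p1:(3,3)->(4,3) | p2:(0,1)->(0,0)->EXIT | p3:(4,3)->(5,3) | p4:(4,2)->(5,2)->EXIT
Step 3: p0:(1,0)->(0,0)->EXIT | p1:(4,3)->(5,3) | p2:escaped | p3:(5,3)->(5,2)->EXIT | p4:escaped
Step 4: p0:escaped | p1:(5,3)->(5,2)->EXIT | p2:escaped | p3:escaped | p4:escaped

ESCAPED ESCAPED ESCAPED ESCAPED ESCAPED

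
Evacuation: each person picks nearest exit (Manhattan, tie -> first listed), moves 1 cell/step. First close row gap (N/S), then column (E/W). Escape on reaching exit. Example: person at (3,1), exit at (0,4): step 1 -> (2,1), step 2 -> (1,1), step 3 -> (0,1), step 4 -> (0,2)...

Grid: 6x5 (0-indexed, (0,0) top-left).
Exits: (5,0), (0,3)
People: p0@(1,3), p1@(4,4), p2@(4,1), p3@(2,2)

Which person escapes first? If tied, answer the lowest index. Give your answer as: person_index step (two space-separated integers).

Answer: 0 1

Derivation:
Step 1: p0:(1,3)->(0,3)->EXIT | p1:(4,4)->(5,4) | p2:(4,1)->(5,1) | p3:(2,2)->(1,2)
Step 2: p0:escaped | p1:(5,4)->(5,3) | p2:(5,1)->(5,0)->EXIT | p3:(1,2)->(0,2)
Step 3: p0:escaped | p1:(5,3)->(5,2) | p2:escaped | p3:(0,2)->(0,3)->EXIT
Step 4: p0:escaped | p1:(5,2)->(5,1) | p2:escaped | p3:escaped
Step 5: p0:escaped | p1:(5,1)->(5,0)->EXIT | p2:escaped | p3:escaped
Exit steps: [1, 5, 2, 3]
First to escape: p0 at step 1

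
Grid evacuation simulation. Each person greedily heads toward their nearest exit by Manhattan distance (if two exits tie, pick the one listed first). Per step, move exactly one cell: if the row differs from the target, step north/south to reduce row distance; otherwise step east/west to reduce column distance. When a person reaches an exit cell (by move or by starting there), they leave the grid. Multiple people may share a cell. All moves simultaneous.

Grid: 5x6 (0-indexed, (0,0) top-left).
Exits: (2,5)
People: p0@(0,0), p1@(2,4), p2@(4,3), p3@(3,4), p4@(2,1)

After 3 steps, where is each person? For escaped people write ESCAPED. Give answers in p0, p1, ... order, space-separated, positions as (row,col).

Step 1: p0:(0,0)->(1,0) | p1:(2,4)->(2,5)->EXIT | p2:(4,3)->(3,3) | p3:(3,4)->(2,4) | p4:(2,1)->(2,2)
Step 2: p0:(1,0)->(2,0) | p1:escaped | p2:(3,3)->(2,3) | p3:(2,4)->(2,5)->EXIT | p4:(2,2)->(2,3)
Step 3: p0:(2,0)->(2,1) | p1:escaped | p2:(2,3)->(2,4) | p3:escaped | p4:(2,3)->(2,4)

(2,1) ESCAPED (2,4) ESCAPED (2,4)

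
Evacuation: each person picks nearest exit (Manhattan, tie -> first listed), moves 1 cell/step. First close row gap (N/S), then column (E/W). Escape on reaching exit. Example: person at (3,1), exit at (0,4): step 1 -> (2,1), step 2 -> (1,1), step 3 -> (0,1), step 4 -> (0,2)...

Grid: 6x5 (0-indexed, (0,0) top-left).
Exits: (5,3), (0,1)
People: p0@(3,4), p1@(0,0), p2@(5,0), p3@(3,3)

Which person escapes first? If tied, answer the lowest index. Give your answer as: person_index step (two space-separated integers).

Answer: 1 1

Derivation:
Step 1: p0:(3,4)->(4,4) | p1:(0,0)->(0,1)->EXIT | p2:(5,0)->(5,1) | p3:(3,3)->(4,3)
Step 2: p0:(4,4)->(5,4) | p1:escaped | p2:(5,1)->(5,2) | p3:(4,3)->(5,3)->EXIT
Step 3: p0:(5,4)->(5,3)->EXIT | p1:escaped | p2:(5,2)->(5,3)->EXIT | p3:escaped
Exit steps: [3, 1, 3, 2]
First to escape: p1 at step 1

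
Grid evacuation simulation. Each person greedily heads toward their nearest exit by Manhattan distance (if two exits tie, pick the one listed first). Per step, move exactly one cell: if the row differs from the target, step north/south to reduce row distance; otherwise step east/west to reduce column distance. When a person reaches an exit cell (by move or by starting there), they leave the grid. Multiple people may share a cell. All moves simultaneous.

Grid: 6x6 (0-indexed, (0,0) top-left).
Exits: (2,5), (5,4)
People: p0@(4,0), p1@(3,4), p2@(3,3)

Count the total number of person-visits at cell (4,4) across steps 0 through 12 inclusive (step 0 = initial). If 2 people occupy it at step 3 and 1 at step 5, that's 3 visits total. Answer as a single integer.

Step 0: p0@(4,0) p1@(3,4) p2@(3,3) -> at (4,4): 0 [-], cum=0
Step 1: p0@(5,0) p1@(2,4) p2@(2,3) -> at (4,4): 0 [-], cum=0
Step 2: p0@(5,1) p1@ESC p2@(2,4) -> at (4,4): 0 [-], cum=0
Step 3: p0@(5,2) p1@ESC p2@ESC -> at (4,4): 0 [-], cum=0
Step 4: p0@(5,3) p1@ESC p2@ESC -> at (4,4): 0 [-], cum=0
Step 5: p0@ESC p1@ESC p2@ESC -> at (4,4): 0 [-], cum=0
Total visits = 0

Answer: 0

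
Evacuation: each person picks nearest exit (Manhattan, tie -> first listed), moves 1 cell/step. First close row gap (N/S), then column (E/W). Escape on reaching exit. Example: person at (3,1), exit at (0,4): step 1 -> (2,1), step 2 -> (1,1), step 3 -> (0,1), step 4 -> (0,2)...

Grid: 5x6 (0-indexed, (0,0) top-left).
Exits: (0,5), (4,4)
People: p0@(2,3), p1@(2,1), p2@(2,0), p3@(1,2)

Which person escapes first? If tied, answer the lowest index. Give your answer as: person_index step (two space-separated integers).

Step 1: p0:(2,3)->(3,3) | p1:(2,1)->(3,1) | p2:(2,0)->(3,0) | p3:(1,2)->(0,2)
Step 2: p0:(3,3)->(4,3) | p1:(3,1)->(4,1) | p2:(3,0)->(4,0) | p3:(0,2)->(0,3)
Step 3: p0:(4,3)->(4,4)->EXIT | p1:(4,1)->(4,2) | p2:(4,0)->(4,1) | p3:(0,3)->(0,4)
Step 4: p0:escaped | p1:(4,2)->(4,3) | p2:(4,1)->(4,2) | p3:(0,4)->(0,5)->EXIT
Step 5: p0:escaped | p1:(4,3)->(4,4)->EXIT | p2:(4,2)->(4,3) | p3:escaped
Step 6: p0:escaped | p1:escaped | p2:(4,3)->(4,4)->EXIT | p3:escaped
Exit steps: [3, 5, 6, 4]
First to escape: p0 at step 3

Answer: 0 3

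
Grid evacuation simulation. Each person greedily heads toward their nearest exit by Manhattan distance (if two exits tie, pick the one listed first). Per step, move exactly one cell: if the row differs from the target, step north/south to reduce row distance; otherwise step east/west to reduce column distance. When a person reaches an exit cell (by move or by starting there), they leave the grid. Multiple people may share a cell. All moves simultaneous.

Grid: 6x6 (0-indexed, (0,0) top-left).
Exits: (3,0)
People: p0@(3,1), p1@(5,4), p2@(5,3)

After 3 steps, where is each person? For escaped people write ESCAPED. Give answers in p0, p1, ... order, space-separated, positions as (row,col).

Step 1: p0:(3,1)->(3,0)->EXIT | p1:(5,4)->(4,4) | p2:(5,3)->(4,3)
Step 2: p0:escaped | p1:(4,4)->(3,4) | p2:(4,3)->(3,3)
Step 3: p0:escaped | p1:(3,4)->(3,3) | p2:(3,3)->(3,2)

ESCAPED (3,3) (3,2)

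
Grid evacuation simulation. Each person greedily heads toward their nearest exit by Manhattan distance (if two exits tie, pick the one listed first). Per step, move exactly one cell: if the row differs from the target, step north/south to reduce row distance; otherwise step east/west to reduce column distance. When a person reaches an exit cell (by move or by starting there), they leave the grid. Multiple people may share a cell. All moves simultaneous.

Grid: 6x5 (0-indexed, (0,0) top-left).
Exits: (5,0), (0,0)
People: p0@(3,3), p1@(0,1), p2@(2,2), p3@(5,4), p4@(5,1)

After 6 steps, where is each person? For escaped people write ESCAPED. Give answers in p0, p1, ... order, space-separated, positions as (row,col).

Step 1: p0:(3,3)->(4,3) | p1:(0,1)->(0,0)->EXIT | p2:(2,2)->(1,2) | p3:(5,4)->(5,3) | p4:(5,1)->(5,0)->EXIT
Step 2: p0:(4,3)->(5,3) | p1:escaped | p2:(1,2)->(0,2) | p3:(5,3)->(5,2) | p4:escaped
Step 3: p0:(5,3)->(5,2) | p1:escaped | p2:(0,2)->(0,1) | p3:(5,2)->(5,1) | p4:escaped
Step 4: p0:(5,2)->(5,1) | p1:escaped | p2:(0,1)->(0,0)->EXIT | p3:(5,1)->(5,0)->EXIT | p4:escaped
Step 5: p0:(5,1)->(5,0)->EXIT | p1:escaped | p2:escaped | p3:escaped | p4:escaped

ESCAPED ESCAPED ESCAPED ESCAPED ESCAPED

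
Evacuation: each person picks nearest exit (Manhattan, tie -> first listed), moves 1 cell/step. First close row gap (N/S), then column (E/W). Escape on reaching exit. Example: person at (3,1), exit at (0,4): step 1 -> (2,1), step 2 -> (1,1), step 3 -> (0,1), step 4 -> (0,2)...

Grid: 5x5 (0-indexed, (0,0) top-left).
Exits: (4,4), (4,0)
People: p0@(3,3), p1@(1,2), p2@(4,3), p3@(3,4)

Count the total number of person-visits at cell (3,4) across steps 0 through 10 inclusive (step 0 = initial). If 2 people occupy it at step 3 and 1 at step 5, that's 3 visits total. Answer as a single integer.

Step 0: p0@(3,3) p1@(1,2) p2@(4,3) p3@(3,4) -> at (3,4): 1 [p3], cum=1
Step 1: p0@(4,3) p1@(2,2) p2@ESC p3@ESC -> at (3,4): 0 [-], cum=1
Step 2: p0@ESC p1@(3,2) p2@ESC p3@ESC -> at (3,4): 0 [-], cum=1
Step 3: p0@ESC p1@(4,2) p2@ESC p3@ESC -> at (3,4): 0 [-], cum=1
Step 4: p0@ESC p1@(4,3) p2@ESC p3@ESC -> at (3,4): 0 [-], cum=1
Step 5: p0@ESC p1@ESC p2@ESC p3@ESC -> at (3,4): 0 [-], cum=1
Total visits = 1

Answer: 1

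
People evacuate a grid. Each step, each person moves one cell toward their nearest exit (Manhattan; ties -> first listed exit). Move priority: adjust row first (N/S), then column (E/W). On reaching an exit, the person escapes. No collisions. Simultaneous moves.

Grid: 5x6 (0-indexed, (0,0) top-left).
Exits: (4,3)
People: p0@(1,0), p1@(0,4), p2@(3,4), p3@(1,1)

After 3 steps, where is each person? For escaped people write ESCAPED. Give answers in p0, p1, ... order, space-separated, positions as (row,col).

Step 1: p0:(1,0)->(2,0) | p1:(0,4)->(1,4) | p2:(3,4)->(4,4) | p3:(1,1)->(2,1)
Step 2: p0:(2,0)->(3,0) | p1:(1,4)->(2,4) | p2:(4,4)->(4,3)->EXIT | p3:(2,1)->(3,1)
Step 3: p0:(3,0)->(4,0) | p1:(2,4)->(3,4) | p2:escaped | p3:(3,1)->(4,1)

(4,0) (3,4) ESCAPED (4,1)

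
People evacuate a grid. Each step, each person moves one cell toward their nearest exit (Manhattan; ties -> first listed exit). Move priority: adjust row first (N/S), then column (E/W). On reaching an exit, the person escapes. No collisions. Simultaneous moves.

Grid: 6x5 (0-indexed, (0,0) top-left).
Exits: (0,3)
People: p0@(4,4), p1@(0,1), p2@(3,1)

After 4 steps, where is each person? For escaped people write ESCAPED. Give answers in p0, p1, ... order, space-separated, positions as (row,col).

Step 1: p0:(4,4)->(3,4) | p1:(0,1)->(0,2) | p2:(3,1)->(2,1)
Step 2: p0:(3,4)->(2,4) | p1:(0,2)->(0,3)->EXIT | p2:(2,1)->(1,1)
Step 3: p0:(2,4)->(1,4) | p1:escaped | p2:(1,1)->(0,1)
Step 4: p0:(1,4)->(0,4) | p1:escaped | p2:(0,1)->(0,2)

(0,4) ESCAPED (0,2)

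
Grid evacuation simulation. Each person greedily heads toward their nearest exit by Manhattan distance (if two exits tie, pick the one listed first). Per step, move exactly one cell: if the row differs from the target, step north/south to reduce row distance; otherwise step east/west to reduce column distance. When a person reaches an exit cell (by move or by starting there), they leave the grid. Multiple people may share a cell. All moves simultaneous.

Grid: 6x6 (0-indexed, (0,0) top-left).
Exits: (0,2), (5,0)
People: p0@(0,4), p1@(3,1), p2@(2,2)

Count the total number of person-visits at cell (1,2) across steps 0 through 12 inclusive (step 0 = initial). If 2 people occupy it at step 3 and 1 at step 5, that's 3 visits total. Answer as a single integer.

Answer: 1

Derivation:
Step 0: p0@(0,4) p1@(3,1) p2@(2,2) -> at (1,2): 0 [-], cum=0
Step 1: p0@(0,3) p1@(4,1) p2@(1,2) -> at (1,2): 1 [p2], cum=1
Step 2: p0@ESC p1@(5,1) p2@ESC -> at (1,2): 0 [-], cum=1
Step 3: p0@ESC p1@ESC p2@ESC -> at (1,2): 0 [-], cum=1
Total visits = 1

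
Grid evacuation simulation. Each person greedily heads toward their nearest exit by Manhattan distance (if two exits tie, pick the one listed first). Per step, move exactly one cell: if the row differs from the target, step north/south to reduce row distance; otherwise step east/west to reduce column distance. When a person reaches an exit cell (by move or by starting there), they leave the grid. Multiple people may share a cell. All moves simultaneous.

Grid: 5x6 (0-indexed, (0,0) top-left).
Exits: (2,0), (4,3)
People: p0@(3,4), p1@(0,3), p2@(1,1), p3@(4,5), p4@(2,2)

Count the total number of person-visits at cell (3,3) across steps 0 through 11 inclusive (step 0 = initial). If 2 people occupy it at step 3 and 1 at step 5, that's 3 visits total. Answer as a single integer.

Answer: 1

Derivation:
Step 0: p0@(3,4) p1@(0,3) p2@(1,1) p3@(4,5) p4@(2,2) -> at (3,3): 0 [-], cum=0
Step 1: p0@(4,4) p1@(1,3) p2@(2,1) p3@(4,4) p4@(2,1) -> at (3,3): 0 [-], cum=0
Step 2: p0@ESC p1@(2,3) p2@ESC p3@ESC p4@ESC -> at (3,3): 0 [-], cum=0
Step 3: p0@ESC p1@(3,3) p2@ESC p3@ESC p4@ESC -> at (3,3): 1 [p1], cum=1
Step 4: p0@ESC p1@ESC p2@ESC p3@ESC p4@ESC -> at (3,3): 0 [-], cum=1
Total visits = 1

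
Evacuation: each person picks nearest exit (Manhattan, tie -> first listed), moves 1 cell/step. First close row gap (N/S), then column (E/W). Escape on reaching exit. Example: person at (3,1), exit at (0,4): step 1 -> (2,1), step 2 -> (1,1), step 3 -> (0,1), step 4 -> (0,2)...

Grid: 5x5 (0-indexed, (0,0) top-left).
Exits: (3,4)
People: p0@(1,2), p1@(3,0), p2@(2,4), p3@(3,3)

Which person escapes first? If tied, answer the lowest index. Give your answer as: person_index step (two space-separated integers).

Answer: 2 1

Derivation:
Step 1: p0:(1,2)->(2,2) | p1:(3,0)->(3,1) | p2:(2,4)->(3,4)->EXIT | p3:(3,3)->(3,4)->EXIT
Step 2: p0:(2,2)->(3,2) | p1:(3,1)->(3,2) | p2:escaped | p3:escaped
Step 3: p0:(3,2)->(3,3) | p1:(3,2)->(3,3) | p2:escaped | p3:escaped
Step 4: p0:(3,3)->(3,4)->EXIT | p1:(3,3)->(3,4)->EXIT | p2:escaped | p3:escaped
Exit steps: [4, 4, 1, 1]
First to escape: p2 at step 1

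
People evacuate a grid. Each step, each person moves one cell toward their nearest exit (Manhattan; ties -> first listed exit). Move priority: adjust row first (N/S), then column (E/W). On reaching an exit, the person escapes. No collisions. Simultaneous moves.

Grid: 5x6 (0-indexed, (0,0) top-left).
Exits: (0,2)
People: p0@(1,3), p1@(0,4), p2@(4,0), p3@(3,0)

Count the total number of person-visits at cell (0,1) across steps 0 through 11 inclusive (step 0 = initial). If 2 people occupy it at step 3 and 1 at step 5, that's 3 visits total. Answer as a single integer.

Step 0: p0@(1,3) p1@(0,4) p2@(4,0) p3@(3,0) -> at (0,1): 0 [-], cum=0
Step 1: p0@(0,3) p1@(0,3) p2@(3,0) p3@(2,0) -> at (0,1): 0 [-], cum=0
Step 2: p0@ESC p1@ESC p2@(2,0) p3@(1,0) -> at (0,1): 0 [-], cum=0
Step 3: p0@ESC p1@ESC p2@(1,0) p3@(0,0) -> at (0,1): 0 [-], cum=0
Step 4: p0@ESC p1@ESC p2@(0,0) p3@(0,1) -> at (0,1): 1 [p3], cum=1
Step 5: p0@ESC p1@ESC p2@(0,1) p3@ESC -> at (0,1): 1 [p2], cum=2
Step 6: p0@ESC p1@ESC p2@ESC p3@ESC -> at (0,1): 0 [-], cum=2
Total visits = 2

Answer: 2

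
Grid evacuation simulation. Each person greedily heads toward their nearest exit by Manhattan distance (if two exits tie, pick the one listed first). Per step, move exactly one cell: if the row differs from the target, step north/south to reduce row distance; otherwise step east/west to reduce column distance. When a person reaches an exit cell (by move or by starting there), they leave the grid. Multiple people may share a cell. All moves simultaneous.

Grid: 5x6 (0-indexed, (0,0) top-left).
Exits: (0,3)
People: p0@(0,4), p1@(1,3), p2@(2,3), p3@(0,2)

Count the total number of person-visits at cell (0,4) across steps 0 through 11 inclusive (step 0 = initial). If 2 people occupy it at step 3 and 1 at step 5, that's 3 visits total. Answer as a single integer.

Step 0: p0@(0,4) p1@(1,3) p2@(2,3) p3@(0,2) -> at (0,4): 1 [p0], cum=1
Step 1: p0@ESC p1@ESC p2@(1,3) p3@ESC -> at (0,4): 0 [-], cum=1
Step 2: p0@ESC p1@ESC p2@ESC p3@ESC -> at (0,4): 0 [-], cum=1
Total visits = 1

Answer: 1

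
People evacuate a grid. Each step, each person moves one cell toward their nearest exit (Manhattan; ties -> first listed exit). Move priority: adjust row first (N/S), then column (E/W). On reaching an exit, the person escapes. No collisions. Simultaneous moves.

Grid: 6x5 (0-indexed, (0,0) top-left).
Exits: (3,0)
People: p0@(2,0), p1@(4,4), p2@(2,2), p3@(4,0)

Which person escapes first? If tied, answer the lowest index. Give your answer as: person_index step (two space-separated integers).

Answer: 0 1

Derivation:
Step 1: p0:(2,0)->(3,0)->EXIT | p1:(4,4)->(3,4) | p2:(2,2)->(3,2) | p3:(4,0)->(3,0)->EXIT
Step 2: p0:escaped | p1:(3,4)->(3,3) | p2:(3,2)->(3,1) | p3:escaped
Step 3: p0:escaped | p1:(3,3)->(3,2) | p2:(3,1)->(3,0)->EXIT | p3:escaped
Step 4: p0:escaped | p1:(3,2)->(3,1) | p2:escaped | p3:escaped
Step 5: p0:escaped | p1:(3,1)->(3,0)->EXIT | p2:escaped | p3:escaped
Exit steps: [1, 5, 3, 1]
First to escape: p0 at step 1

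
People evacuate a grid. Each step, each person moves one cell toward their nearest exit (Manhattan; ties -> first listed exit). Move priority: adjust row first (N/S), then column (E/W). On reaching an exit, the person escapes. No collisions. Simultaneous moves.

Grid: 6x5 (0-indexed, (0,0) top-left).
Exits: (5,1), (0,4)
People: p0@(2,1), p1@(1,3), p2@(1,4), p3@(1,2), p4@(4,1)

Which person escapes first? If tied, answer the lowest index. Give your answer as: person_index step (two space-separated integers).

Step 1: p0:(2,1)->(3,1) | p1:(1,3)->(0,3) | p2:(1,4)->(0,4)->EXIT | p3:(1,2)->(0,2) | p4:(4,1)->(5,1)->EXIT
Step 2: p0:(3,1)->(4,1) | p1:(0,3)->(0,4)->EXIT | p2:escaped | p3:(0,2)->(0,3) | p4:escaped
Step 3: p0:(4,1)->(5,1)->EXIT | p1:escaped | p2:escaped | p3:(0,3)->(0,4)->EXIT | p4:escaped
Exit steps: [3, 2, 1, 3, 1]
First to escape: p2 at step 1

Answer: 2 1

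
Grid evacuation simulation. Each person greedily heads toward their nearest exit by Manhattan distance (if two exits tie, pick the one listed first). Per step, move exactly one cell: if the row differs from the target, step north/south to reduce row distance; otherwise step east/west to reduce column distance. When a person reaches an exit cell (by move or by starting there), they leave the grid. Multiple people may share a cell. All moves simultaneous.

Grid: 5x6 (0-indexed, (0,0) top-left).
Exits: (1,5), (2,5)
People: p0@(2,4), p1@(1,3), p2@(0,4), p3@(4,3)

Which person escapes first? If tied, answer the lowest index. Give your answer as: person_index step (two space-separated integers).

Step 1: p0:(2,4)->(2,5)->EXIT | p1:(1,3)->(1,4) | p2:(0,4)->(1,4) | p3:(4,3)->(3,3)
Step 2: p0:escaped | p1:(1,4)->(1,5)->EXIT | p2:(1,4)->(1,5)->EXIT | p3:(3,3)->(2,3)
Step 3: p0:escaped | p1:escaped | p2:escaped | p3:(2,3)->(2,4)
Step 4: p0:escaped | p1:escaped | p2:escaped | p3:(2,4)->(2,5)->EXIT
Exit steps: [1, 2, 2, 4]
First to escape: p0 at step 1

Answer: 0 1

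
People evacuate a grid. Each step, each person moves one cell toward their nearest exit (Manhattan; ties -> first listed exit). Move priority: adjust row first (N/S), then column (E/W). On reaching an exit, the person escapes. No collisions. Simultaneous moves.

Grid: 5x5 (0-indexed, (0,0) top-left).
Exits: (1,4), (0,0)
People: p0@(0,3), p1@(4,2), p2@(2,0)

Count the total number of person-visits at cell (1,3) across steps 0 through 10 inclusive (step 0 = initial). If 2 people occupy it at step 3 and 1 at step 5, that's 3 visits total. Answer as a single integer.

Answer: 2

Derivation:
Step 0: p0@(0,3) p1@(4,2) p2@(2,0) -> at (1,3): 0 [-], cum=0
Step 1: p0@(1,3) p1@(3,2) p2@(1,0) -> at (1,3): 1 [p0], cum=1
Step 2: p0@ESC p1@(2,2) p2@ESC -> at (1,3): 0 [-], cum=1
Step 3: p0@ESC p1@(1,2) p2@ESC -> at (1,3): 0 [-], cum=1
Step 4: p0@ESC p1@(1,3) p2@ESC -> at (1,3): 1 [p1], cum=2
Step 5: p0@ESC p1@ESC p2@ESC -> at (1,3): 0 [-], cum=2
Total visits = 2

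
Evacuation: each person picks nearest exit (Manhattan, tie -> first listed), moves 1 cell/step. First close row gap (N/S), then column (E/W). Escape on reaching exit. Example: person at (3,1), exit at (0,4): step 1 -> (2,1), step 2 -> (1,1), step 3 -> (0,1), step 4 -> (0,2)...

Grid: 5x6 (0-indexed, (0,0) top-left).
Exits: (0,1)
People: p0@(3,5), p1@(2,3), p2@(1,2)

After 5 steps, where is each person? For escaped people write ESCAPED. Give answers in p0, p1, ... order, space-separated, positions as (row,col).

Step 1: p0:(3,5)->(2,5) | p1:(2,3)->(1,3) | p2:(1,2)->(0,2)
Step 2: p0:(2,5)->(1,5) | p1:(1,3)->(0,3) | p2:(0,2)->(0,1)->EXIT
Step 3: p0:(1,5)->(0,5) | p1:(0,3)->(0,2) | p2:escaped
Step 4: p0:(0,5)->(0,4) | p1:(0,2)->(0,1)->EXIT | p2:escaped
Step 5: p0:(0,4)->(0,3) | p1:escaped | p2:escaped

(0,3) ESCAPED ESCAPED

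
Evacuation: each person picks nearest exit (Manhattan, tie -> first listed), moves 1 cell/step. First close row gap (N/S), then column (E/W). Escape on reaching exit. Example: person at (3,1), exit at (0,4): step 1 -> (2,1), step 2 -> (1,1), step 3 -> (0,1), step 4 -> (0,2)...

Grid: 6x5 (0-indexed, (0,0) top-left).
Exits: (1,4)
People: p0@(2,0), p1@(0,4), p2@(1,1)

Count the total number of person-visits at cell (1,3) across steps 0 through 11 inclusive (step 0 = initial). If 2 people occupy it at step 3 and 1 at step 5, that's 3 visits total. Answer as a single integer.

Step 0: p0@(2,0) p1@(0,4) p2@(1,1) -> at (1,3): 0 [-], cum=0
Step 1: p0@(1,0) p1@ESC p2@(1,2) -> at (1,3): 0 [-], cum=0
Step 2: p0@(1,1) p1@ESC p2@(1,3) -> at (1,3): 1 [p2], cum=1
Step 3: p0@(1,2) p1@ESC p2@ESC -> at (1,3): 0 [-], cum=1
Step 4: p0@(1,3) p1@ESC p2@ESC -> at (1,3): 1 [p0], cum=2
Step 5: p0@ESC p1@ESC p2@ESC -> at (1,3): 0 [-], cum=2
Total visits = 2

Answer: 2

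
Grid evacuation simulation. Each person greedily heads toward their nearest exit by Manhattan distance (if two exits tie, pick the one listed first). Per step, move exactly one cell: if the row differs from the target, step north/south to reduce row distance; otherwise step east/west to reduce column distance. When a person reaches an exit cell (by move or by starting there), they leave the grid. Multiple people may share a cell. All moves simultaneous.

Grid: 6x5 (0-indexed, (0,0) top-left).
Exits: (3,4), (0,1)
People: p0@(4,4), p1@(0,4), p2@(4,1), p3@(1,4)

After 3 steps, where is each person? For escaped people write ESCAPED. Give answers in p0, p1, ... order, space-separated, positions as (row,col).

Step 1: p0:(4,4)->(3,4)->EXIT | p1:(0,4)->(1,4) | p2:(4,1)->(3,1) | p3:(1,4)->(2,4)
Step 2: p0:escaped | p1:(1,4)->(2,4) | p2:(3,1)->(3,2) | p3:(2,4)->(3,4)->EXIT
Step 3: p0:escaped | p1:(2,4)->(3,4)->EXIT | p2:(3,2)->(3,3) | p3:escaped

ESCAPED ESCAPED (3,3) ESCAPED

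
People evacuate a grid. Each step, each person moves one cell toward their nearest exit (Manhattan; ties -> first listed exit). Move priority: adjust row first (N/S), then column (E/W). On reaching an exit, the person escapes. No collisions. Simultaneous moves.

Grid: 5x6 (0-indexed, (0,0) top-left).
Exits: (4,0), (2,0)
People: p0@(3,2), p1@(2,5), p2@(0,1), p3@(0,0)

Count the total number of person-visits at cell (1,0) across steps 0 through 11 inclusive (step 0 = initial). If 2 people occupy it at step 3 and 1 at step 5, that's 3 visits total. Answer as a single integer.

Answer: 1

Derivation:
Step 0: p0@(3,2) p1@(2,5) p2@(0,1) p3@(0,0) -> at (1,0): 0 [-], cum=0
Step 1: p0@(4,2) p1@(2,4) p2@(1,1) p3@(1,0) -> at (1,0): 1 [p3], cum=1
Step 2: p0@(4,1) p1@(2,3) p2@(2,1) p3@ESC -> at (1,0): 0 [-], cum=1
Step 3: p0@ESC p1@(2,2) p2@ESC p3@ESC -> at (1,0): 0 [-], cum=1
Step 4: p0@ESC p1@(2,1) p2@ESC p3@ESC -> at (1,0): 0 [-], cum=1
Step 5: p0@ESC p1@ESC p2@ESC p3@ESC -> at (1,0): 0 [-], cum=1
Total visits = 1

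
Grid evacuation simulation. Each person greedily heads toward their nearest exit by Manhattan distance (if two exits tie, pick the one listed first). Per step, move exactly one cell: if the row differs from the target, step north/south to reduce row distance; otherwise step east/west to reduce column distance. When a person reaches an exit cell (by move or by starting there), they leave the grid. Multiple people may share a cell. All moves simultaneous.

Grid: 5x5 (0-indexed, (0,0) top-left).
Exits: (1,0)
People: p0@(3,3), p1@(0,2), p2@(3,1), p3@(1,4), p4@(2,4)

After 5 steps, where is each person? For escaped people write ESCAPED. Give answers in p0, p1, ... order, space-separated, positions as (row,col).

Step 1: p0:(3,3)->(2,3) | p1:(0,2)->(1,2) | p2:(3,1)->(2,1) | p3:(1,4)->(1,3) | p4:(2,4)->(1,4)
Step 2: p0:(2,3)->(1,3) | p1:(1,2)->(1,1) | p2:(2,1)->(1,1) | p3:(1,3)->(1,2) | p4:(1,4)->(1,3)
Step 3: p0:(1,3)->(1,2) | p1:(1,1)->(1,0)->EXIT | p2:(1,1)->(1,0)->EXIT | p3:(1,2)->(1,1) | p4:(1,3)->(1,2)
Step 4: p0:(1,2)->(1,1) | p1:escaped | p2:escaped | p3:(1,1)->(1,0)->EXIT | p4:(1,2)->(1,1)
Step 5: p0:(1,1)->(1,0)->EXIT | p1:escaped | p2:escaped | p3:escaped | p4:(1,1)->(1,0)->EXIT

ESCAPED ESCAPED ESCAPED ESCAPED ESCAPED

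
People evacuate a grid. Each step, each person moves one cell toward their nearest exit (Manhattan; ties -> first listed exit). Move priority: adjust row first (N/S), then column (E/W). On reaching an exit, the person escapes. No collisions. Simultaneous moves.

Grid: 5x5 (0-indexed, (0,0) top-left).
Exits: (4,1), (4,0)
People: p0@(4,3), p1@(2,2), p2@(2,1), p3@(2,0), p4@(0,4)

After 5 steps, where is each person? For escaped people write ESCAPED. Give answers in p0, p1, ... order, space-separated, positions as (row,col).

Step 1: p0:(4,3)->(4,2) | p1:(2,2)->(3,2) | p2:(2,1)->(3,1) | p3:(2,0)->(3,0) | p4:(0,4)->(1,4)
Step 2: p0:(4,2)->(4,1)->EXIT | p1:(3,2)->(4,2) | p2:(3,1)->(4,1)->EXIT | p3:(3,0)->(4,0)->EXIT | p4:(1,4)->(2,4)
Step 3: p0:escaped | p1:(4,2)->(4,1)->EXIT | p2:escaped | p3:escaped | p4:(2,4)->(3,4)
Step 4: p0:escaped | p1:escaped | p2:escaped | p3:escaped | p4:(3,4)->(4,4)
Step 5: p0:escaped | p1:escaped | p2:escaped | p3:escaped | p4:(4,4)->(4,3)

ESCAPED ESCAPED ESCAPED ESCAPED (4,3)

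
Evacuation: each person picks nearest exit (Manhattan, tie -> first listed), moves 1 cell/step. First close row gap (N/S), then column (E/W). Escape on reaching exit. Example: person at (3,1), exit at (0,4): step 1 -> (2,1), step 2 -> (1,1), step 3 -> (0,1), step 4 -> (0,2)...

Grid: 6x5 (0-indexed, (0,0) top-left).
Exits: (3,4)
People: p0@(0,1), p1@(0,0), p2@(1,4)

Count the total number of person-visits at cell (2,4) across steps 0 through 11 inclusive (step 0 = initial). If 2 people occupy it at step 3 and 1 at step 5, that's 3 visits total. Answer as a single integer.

Answer: 1

Derivation:
Step 0: p0@(0,1) p1@(0,0) p2@(1,4) -> at (2,4): 0 [-], cum=0
Step 1: p0@(1,1) p1@(1,0) p2@(2,4) -> at (2,4): 1 [p2], cum=1
Step 2: p0@(2,1) p1@(2,0) p2@ESC -> at (2,4): 0 [-], cum=1
Step 3: p0@(3,1) p1@(3,0) p2@ESC -> at (2,4): 0 [-], cum=1
Step 4: p0@(3,2) p1@(3,1) p2@ESC -> at (2,4): 0 [-], cum=1
Step 5: p0@(3,3) p1@(3,2) p2@ESC -> at (2,4): 0 [-], cum=1
Step 6: p0@ESC p1@(3,3) p2@ESC -> at (2,4): 0 [-], cum=1
Step 7: p0@ESC p1@ESC p2@ESC -> at (2,4): 0 [-], cum=1
Total visits = 1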